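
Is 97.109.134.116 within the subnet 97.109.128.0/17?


Subnet network: 97.109.128.0
Test IP AND mask: 97.109.128.0
Yes, 97.109.134.116 is in 97.109.128.0/17


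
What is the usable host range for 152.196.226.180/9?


Network: 152.128.0.0
Broadcast: 152.255.255.255
First usable = network + 1
Last usable = broadcast - 1
Range: 152.128.0.1 to 152.255.255.254


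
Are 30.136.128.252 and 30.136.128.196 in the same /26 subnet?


Mask: 255.255.255.192
30.136.128.252 AND mask = 30.136.128.192
30.136.128.196 AND mask = 30.136.128.192
Yes, same subnet (30.136.128.192)


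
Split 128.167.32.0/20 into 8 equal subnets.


New prefix = 20 + 3 = 23
Each subnet has 512 addresses
  128.167.32.0/23
  128.167.34.0/23
  128.167.36.0/23
  128.167.38.0/23
  128.167.40.0/23
  128.167.42.0/23
  128.167.44.0/23
  128.167.46.0/23
Subnets: 128.167.32.0/23, 128.167.34.0/23, 128.167.36.0/23, 128.167.38.0/23, 128.167.40.0/23, 128.167.42.0/23, 128.167.44.0/23, 128.167.46.0/23


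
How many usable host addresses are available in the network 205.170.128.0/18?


Host bits = 32 - 18 = 14
Total addresses = 2^14 = 16384
Usable = total - 2 (network and broadcast)
Usable hosts: 16382


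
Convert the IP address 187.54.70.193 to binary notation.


187 = 10111011
54 = 00110110
70 = 01000110
193 = 11000001
Binary: 10111011.00110110.01000110.11000001


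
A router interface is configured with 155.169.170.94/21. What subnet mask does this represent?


/21 means 21 network bits, 11 host bits
Binary: 11111111111111111111100000000000
Mask: 255.255.248.0


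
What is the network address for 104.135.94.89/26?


IP:   01101000.10000111.01011110.01011001
Mask: 11111111.11111111.11111111.11000000
AND operation:
Net:  01101000.10000111.01011110.01000000
Network: 104.135.94.64/26


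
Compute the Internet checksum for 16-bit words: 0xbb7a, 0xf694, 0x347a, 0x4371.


Sum all words (with carry folding):
+ 0xbb7a = 0xbb7a
+ 0xf694 = 0xb20f
+ 0x347a = 0xe689
+ 0x4371 = 0x29fb
One's complement: ~0x29fb
Checksum = 0xd604


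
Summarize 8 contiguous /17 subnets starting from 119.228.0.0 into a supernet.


Original prefix: /17
Number of subnets: 8 = 2^3
New prefix = 17 - 3 = 14
Supernet: 119.228.0.0/14


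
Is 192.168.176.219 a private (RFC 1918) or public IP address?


RFC 1918 private ranges:
  10.0.0.0/8 (10.0.0.0 - 10.255.255.255)
  172.16.0.0/12 (172.16.0.0 - 172.31.255.255)
  192.168.0.0/16 (192.168.0.0 - 192.168.255.255)
Private (in 192.168.0.0/16)


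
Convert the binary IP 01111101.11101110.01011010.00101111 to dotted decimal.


01111101 = 125
11101110 = 238
01011010 = 90
00101111 = 47
IP: 125.238.90.47


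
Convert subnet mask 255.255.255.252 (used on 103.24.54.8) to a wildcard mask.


Subnet mask: 255.255.255.252
Wildcard = 255.255.255.255 - subnet mask
255 - 255 = 0
255 - 255 = 0
255 - 255 = 0
255 - 252 = 3
Wildcard: 0.0.0.3


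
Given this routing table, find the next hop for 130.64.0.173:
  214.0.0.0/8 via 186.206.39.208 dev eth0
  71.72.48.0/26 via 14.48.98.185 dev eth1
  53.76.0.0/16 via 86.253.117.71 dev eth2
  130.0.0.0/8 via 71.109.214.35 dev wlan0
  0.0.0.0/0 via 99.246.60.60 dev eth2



Longest prefix match for 130.64.0.173:
  /8 214.0.0.0: no
  /26 71.72.48.0: no
  /16 53.76.0.0: no
  /8 130.0.0.0: MATCH
  /0 0.0.0.0: MATCH
Selected: next-hop 71.109.214.35 via wlan0 (matched /8)


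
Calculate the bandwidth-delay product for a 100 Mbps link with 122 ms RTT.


BDP = bandwidth * RTT
= 100 Mbps * 122 ms
= 100 * 1e6 * 122 / 1000 bits
= 12200000 bits
= 1525000 bytes
= 1489.2578 KB
BDP = 12200000 bits (1525000 bytes)


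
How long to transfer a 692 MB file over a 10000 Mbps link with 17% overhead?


Effective throughput = 10000 * (1 - 17/100) = 8300 Mbps
File size in Mb = 692 * 8 = 5536 Mb
Time = 5536 / 8300
Time = 0.667 seconds


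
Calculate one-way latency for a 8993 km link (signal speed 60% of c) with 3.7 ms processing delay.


Speed = 0.6 * 3e5 km/s = 180000 km/s
Propagation delay = 8993 / 180000 = 0.05 s = 49.9611 ms
Processing delay = 3.7 ms
Total one-way latency = 53.6611 ms


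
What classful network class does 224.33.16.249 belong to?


First octet: 224
Binary: 11100000
1110xxxx -> Class D (224-239)
Class D (multicast), default mask N/A


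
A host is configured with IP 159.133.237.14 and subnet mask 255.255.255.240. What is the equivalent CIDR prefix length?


Binary: 11111111.11111111.11111111.11110000
Count leading 1s
Prefix: /28


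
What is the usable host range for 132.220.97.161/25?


Network: 132.220.97.128
Broadcast: 132.220.97.255
First usable = network + 1
Last usable = broadcast - 1
Range: 132.220.97.129 to 132.220.97.254


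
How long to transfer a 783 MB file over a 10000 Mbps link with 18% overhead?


Effective throughput = 10000 * (1 - 18/100) = 8200 Mbps
File size in Mb = 783 * 8 = 6264 Mb
Time = 6264 / 8200
Time = 0.7639 seconds


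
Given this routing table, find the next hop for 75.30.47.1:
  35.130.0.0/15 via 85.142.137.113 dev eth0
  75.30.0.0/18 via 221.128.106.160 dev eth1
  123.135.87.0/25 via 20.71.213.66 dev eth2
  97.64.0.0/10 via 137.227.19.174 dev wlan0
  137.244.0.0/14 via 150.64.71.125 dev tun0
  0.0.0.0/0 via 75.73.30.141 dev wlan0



Longest prefix match for 75.30.47.1:
  /15 35.130.0.0: no
  /18 75.30.0.0: MATCH
  /25 123.135.87.0: no
  /10 97.64.0.0: no
  /14 137.244.0.0: no
  /0 0.0.0.0: MATCH
Selected: next-hop 221.128.106.160 via eth1 (matched /18)


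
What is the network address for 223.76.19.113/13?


IP:   11011111.01001100.00010011.01110001
Mask: 11111111.11111000.00000000.00000000
AND operation:
Net:  11011111.01001000.00000000.00000000
Network: 223.72.0.0/13


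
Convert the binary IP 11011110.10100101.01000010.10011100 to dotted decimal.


11011110 = 222
10100101 = 165
01000010 = 66
10011100 = 156
IP: 222.165.66.156


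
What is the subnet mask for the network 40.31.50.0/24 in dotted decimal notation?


/24 means 24 network bits, 8 host bits
Binary: 11111111111111111111111100000000
Mask: 255.255.255.0


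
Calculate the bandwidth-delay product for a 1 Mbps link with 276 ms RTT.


BDP = bandwidth * RTT
= 1 Mbps * 276 ms
= 1 * 1e6 * 276 / 1000 bits
= 276000 bits
= 34500 bytes
= 33.6914 KB
BDP = 276000 bits (34500 bytes)


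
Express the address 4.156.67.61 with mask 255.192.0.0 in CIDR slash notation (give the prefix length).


Binary: 11111111.11000000.00000000.00000000
Count leading 1s
Prefix: /10


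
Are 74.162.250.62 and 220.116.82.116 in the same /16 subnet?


Mask: 255.255.0.0
74.162.250.62 AND mask = 74.162.0.0
220.116.82.116 AND mask = 220.116.0.0
No, different subnets (74.162.0.0 vs 220.116.0.0)


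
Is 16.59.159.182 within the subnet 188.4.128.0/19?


Subnet network: 188.4.128.0
Test IP AND mask: 16.59.128.0
No, 16.59.159.182 is not in 188.4.128.0/19


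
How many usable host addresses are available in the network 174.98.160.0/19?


Host bits = 32 - 19 = 13
Total addresses = 2^13 = 8192
Usable = total - 2 (network and broadcast)
Usable hosts: 8190


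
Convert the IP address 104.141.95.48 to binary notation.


104 = 01101000
141 = 10001101
95 = 01011111
48 = 00110000
Binary: 01101000.10001101.01011111.00110000


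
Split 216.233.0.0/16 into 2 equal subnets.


New prefix = 16 + 1 = 17
Each subnet has 32768 addresses
  216.233.0.0/17
  216.233.128.0/17
Subnets: 216.233.0.0/17, 216.233.128.0/17


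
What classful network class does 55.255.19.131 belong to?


First octet: 55
Binary: 00110111
0xxxxxxx -> Class A (1-126)
Class A, default mask 255.0.0.0 (/8)


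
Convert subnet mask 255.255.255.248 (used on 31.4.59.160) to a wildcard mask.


Subnet mask: 255.255.255.248
Wildcard = 255.255.255.255 - subnet mask
255 - 255 = 0
255 - 255 = 0
255 - 255 = 0
255 - 248 = 7
Wildcard: 0.0.0.7


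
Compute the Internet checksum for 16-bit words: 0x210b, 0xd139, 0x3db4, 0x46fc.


Sum all words (with carry folding):
+ 0x210b = 0x210b
+ 0xd139 = 0xf244
+ 0x3db4 = 0x2ff9
+ 0x46fc = 0x76f5
One's complement: ~0x76f5
Checksum = 0x890a


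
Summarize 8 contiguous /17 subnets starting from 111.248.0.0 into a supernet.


Original prefix: /17
Number of subnets: 8 = 2^3
New prefix = 17 - 3 = 14
Supernet: 111.248.0.0/14


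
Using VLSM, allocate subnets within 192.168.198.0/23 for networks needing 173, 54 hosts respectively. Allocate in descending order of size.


173 hosts -> /24 (254 usable): 192.168.198.0/24
54 hosts -> /26 (62 usable): 192.168.199.0/26
Allocation: 192.168.198.0/24 (173 hosts, 254 usable); 192.168.199.0/26 (54 hosts, 62 usable)


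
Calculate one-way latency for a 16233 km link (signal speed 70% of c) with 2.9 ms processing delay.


Speed = 0.7 * 3e5 km/s = 210000 km/s
Propagation delay = 16233 / 210000 = 0.0773 s = 77.3 ms
Processing delay = 2.9 ms
Total one-way latency = 80.2 ms


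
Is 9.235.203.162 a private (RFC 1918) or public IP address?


RFC 1918 private ranges:
  10.0.0.0/8 (10.0.0.0 - 10.255.255.255)
  172.16.0.0/12 (172.16.0.0 - 172.31.255.255)
  192.168.0.0/16 (192.168.0.0 - 192.168.255.255)
Public (not in any RFC 1918 range)


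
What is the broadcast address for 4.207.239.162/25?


Network: 4.207.239.128/25
Host bits = 7
Set all host bits to 1:
Broadcast: 4.207.239.255


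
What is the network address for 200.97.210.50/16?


IP:   11001000.01100001.11010010.00110010
Mask: 11111111.11111111.00000000.00000000
AND operation:
Net:  11001000.01100001.00000000.00000000
Network: 200.97.0.0/16


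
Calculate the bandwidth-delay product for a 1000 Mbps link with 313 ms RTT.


BDP = bandwidth * RTT
= 1000 Mbps * 313 ms
= 1000 * 1e6 * 313 / 1000 bits
= 313000000 bits
= 39125000 bytes
= 38208.0078 KB
BDP = 313000000 bits (39125000 bytes)


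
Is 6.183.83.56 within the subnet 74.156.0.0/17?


Subnet network: 74.156.0.0
Test IP AND mask: 6.183.0.0
No, 6.183.83.56 is not in 74.156.0.0/17


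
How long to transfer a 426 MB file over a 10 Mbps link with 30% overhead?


Effective throughput = 10 * (1 - 30/100) = 7 Mbps
File size in Mb = 426 * 8 = 3408 Mb
Time = 3408 / 7
Time = 486.8571 seconds


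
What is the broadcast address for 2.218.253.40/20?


Network: 2.218.240.0/20
Host bits = 12
Set all host bits to 1:
Broadcast: 2.218.255.255


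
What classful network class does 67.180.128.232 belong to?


First octet: 67
Binary: 01000011
0xxxxxxx -> Class A (1-126)
Class A, default mask 255.0.0.0 (/8)


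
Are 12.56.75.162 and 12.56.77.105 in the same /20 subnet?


Mask: 255.255.240.0
12.56.75.162 AND mask = 12.56.64.0
12.56.77.105 AND mask = 12.56.64.0
Yes, same subnet (12.56.64.0)


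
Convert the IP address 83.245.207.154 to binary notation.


83 = 01010011
245 = 11110101
207 = 11001111
154 = 10011010
Binary: 01010011.11110101.11001111.10011010


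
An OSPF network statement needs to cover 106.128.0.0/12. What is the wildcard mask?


Subnet mask: 255.240.0.0
Wildcard = 255.255.255.255 - subnet mask
255 - 255 = 0
255 - 240 = 15
255 - 0 = 255
255 - 0 = 255
Wildcard: 0.15.255.255


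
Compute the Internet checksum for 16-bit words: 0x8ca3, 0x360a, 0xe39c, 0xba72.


Sum all words (with carry folding):
+ 0x8ca3 = 0x8ca3
+ 0x360a = 0xc2ad
+ 0xe39c = 0xa64a
+ 0xba72 = 0x60bd
One's complement: ~0x60bd
Checksum = 0x9f42


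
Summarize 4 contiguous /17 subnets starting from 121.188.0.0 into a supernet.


Original prefix: /17
Number of subnets: 4 = 2^2
New prefix = 17 - 2 = 15
Supernet: 121.188.0.0/15


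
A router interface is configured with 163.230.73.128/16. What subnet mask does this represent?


/16 means 16 network bits, 16 host bits
Binary: 11111111111111110000000000000000
Mask: 255.255.0.0


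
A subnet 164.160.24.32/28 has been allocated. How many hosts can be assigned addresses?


Host bits = 32 - 28 = 4
Total addresses = 2^4 = 16
Usable = total - 2 (network and broadcast)
Usable hosts: 14


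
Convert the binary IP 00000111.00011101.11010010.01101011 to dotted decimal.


00000111 = 7
00011101 = 29
11010010 = 210
01101011 = 107
IP: 7.29.210.107


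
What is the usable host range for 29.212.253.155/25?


Network: 29.212.253.128
Broadcast: 29.212.253.255
First usable = network + 1
Last usable = broadcast - 1
Range: 29.212.253.129 to 29.212.253.254


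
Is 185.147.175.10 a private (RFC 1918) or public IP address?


RFC 1918 private ranges:
  10.0.0.0/8 (10.0.0.0 - 10.255.255.255)
  172.16.0.0/12 (172.16.0.0 - 172.31.255.255)
  192.168.0.0/16 (192.168.0.0 - 192.168.255.255)
Public (not in any RFC 1918 range)


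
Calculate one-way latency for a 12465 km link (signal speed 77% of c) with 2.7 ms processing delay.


Speed = 0.77 * 3e5 km/s = 231000 km/s
Propagation delay = 12465 / 231000 = 0.054 s = 53.961 ms
Processing delay = 2.7 ms
Total one-way latency = 56.661 ms


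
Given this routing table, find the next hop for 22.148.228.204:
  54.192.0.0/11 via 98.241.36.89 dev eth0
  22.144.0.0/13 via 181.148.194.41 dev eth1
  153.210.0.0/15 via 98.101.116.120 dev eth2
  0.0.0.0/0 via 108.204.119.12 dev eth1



Longest prefix match for 22.148.228.204:
  /11 54.192.0.0: no
  /13 22.144.0.0: MATCH
  /15 153.210.0.0: no
  /0 0.0.0.0: MATCH
Selected: next-hop 181.148.194.41 via eth1 (matched /13)


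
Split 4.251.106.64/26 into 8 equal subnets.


New prefix = 26 + 3 = 29
Each subnet has 8 addresses
  4.251.106.64/29
  4.251.106.72/29
  4.251.106.80/29
  4.251.106.88/29
  4.251.106.96/29
  4.251.106.104/29
  4.251.106.112/29
  4.251.106.120/29
Subnets: 4.251.106.64/29, 4.251.106.72/29, 4.251.106.80/29, 4.251.106.88/29, 4.251.106.96/29, 4.251.106.104/29, 4.251.106.112/29, 4.251.106.120/29


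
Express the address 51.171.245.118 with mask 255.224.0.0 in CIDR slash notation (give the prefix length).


Binary: 11111111.11100000.00000000.00000000
Count leading 1s
Prefix: /11


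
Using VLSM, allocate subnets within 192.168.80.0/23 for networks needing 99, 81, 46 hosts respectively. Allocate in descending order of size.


99 hosts -> /25 (126 usable): 192.168.80.0/25
81 hosts -> /25 (126 usable): 192.168.80.128/25
46 hosts -> /26 (62 usable): 192.168.81.0/26
Allocation: 192.168.80.0/25 (99 hosts, 126 usable); 192.168.80.128/25 (81 hosts, 126 usable); 192.168.81.0/26 (46 hosts, 62 usable)


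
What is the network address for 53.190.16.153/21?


IP:   00110101.10111110.00010000.10011001
Mask: 11111111.11111111.11111000.00000000
AND operation:
Net:  00110101.10111110.00010000.00000000
Network: 53.190.16.0/21


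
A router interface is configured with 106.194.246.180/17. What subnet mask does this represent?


/17 means 17 network bits, 15 host bits
Binary: 11111111111111111000000000000000
Mask: 255.255.128.0


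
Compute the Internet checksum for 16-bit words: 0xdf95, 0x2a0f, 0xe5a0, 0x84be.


Sum all words (with carry folding):
+ 0xdf95 = 0xdf95
+ 0x2a0f = 0x09a5
+ 0xe5a0 = 0xef45
+ 0x84be = 0x7404
One's complement: ~0x7404
Checksum = 0x8bfb


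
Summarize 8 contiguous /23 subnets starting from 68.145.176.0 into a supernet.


Original prefix: /23
Number of subnets: 8 = 2^3
New prefix = 23 - 3 = 20
Supernet: 68.145.176.0/20


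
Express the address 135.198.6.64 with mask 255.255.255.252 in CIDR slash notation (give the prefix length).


Binary: 11111111.11111111.11111111.11111100
Count leading 1s
Prefix: /30


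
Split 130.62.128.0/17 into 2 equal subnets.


New prefix = 17 + 1 = 18
Each subnet has 16384 addresses
  130.62.128.0/18
  130.62.192.0/18
Subnets: 130.62.128.0/18, 130.62.192.0/18


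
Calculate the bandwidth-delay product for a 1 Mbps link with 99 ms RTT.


BDP = bandwidth * RTT
= 1 Mbps * 99 ms
= 1 * 1e6 * 99 / 1000 bits
= 99000 bits
= 12375 bytes
= 12.085 KB
BDP = 99000 bits (12375 bytes)


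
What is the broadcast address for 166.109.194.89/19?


Network: 166.109.192.0/19
Host bits = 13
Set all host bits to 1:
Broadcast: 166.109.223.255


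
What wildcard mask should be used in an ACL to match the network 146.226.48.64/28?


Subnet mask: 255.255.255.240
Wildcard = 255.255.255.255 - subnet mask
255 - 255 = 0
255 - 255 = 0
255 - 255 = 0
255 - 240 = 15
Wildcard: 0.0.0.15


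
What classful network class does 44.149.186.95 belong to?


First octet: 44
Binary: 00101100
0xxxxxxx -> Class A (1-126)
Class A, default mask 255.0.0.0 (/8)


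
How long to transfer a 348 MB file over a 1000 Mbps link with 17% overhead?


Effective throughput = 1000 * (1 - 17/100) = 830 Mbps
File size in Mb = 348 * 8 = 2784 Mb
Time = 2784 / 830
Time = 3.3542 seconds


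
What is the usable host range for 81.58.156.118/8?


Network: 81.0.0.0
Broadcast: 81.255.255.255
First usable = network + 1
Last usable = broadcast - 1
Range: 81.0.0.1 to 81.255.255.254


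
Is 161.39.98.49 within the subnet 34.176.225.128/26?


Subnet network: 34.176.225.128
Test IP AND mask: 161.39.98.0
No, 161.39.98.49 is not in 34.176.225.128/26


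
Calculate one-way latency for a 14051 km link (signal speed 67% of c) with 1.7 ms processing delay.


Speed = 0.67 * 3e5 km/s = 201000 km/s
Propagation delay = 14051 / 201000 = 0.0699 s = 69.9055 ms
Processing delay = 1.7 ms
Total one-way latency = 71.6055 ms


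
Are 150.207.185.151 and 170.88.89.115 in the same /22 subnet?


Mask: 255.255.252.0
150.207.185.151 AND mask = 150.207.184.0
170.88.89.115 AND mask = 170.88.88.0
No, different subnets (150.207.184.0 vs 170.88.88.0)


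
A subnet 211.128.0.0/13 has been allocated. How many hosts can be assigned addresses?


Host bits = 32 - 13 = 19
Total addresses = 2^19 = 524288
Usable = total - 2 (network and broadcast)
Usable hosts: 524286


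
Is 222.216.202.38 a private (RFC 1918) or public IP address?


RFC 1918 private ranges:
  10.0.0.0/8 (10.0.0.0 - 10.255.255.255)
  172.16.0.0/12 (172.16.0.0 - 172.31.255.255)
  192.168.0.0/16 (192.168.0.0 - 192.168.255.255)
Public (not in any RFC 1918 range)


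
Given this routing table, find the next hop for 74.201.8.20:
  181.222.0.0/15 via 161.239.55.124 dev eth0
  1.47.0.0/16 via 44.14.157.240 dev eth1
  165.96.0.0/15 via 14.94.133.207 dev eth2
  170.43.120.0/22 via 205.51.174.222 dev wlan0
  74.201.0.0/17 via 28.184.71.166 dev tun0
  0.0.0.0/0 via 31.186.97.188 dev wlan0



Longest prefix match for 74.201.8.20:
  /15 181.222.0.0: no
  /16 1.47.0.0: no
  /15 165.96.0.0: no
  /22 170.43.120.0: no
  /17 74.201.0.0: MATCH
  /0 0.0.0.0: MATCH
Selected: next-hop 28.184.71.166 via tun0 (matched /17)


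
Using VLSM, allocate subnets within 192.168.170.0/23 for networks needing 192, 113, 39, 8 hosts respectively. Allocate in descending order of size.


192 hosts -> /24 (254 usable): 192.168.170.0/24
113 hosts -> /25 (126 usable): 192.168.171.0/25
39 hosts -> /26 (62 usable): 192.168.171.128/26
8 hosts -> /28 (14 usable): 192.168.171.192/28
Allocation: 192.168.170.0/24 (192 hosts, 254 usable); 192.168.171.0/25 (113 hosts, 126 usable); 192.168.171.128/26 (39 hosts, 62 usable); 192.168.171.192/28 (8 hosts, 14 usable)


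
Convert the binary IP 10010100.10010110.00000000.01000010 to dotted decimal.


10010100 = 148
10010110 = 150
00000000 = 0
01000010 = 66
IP: 148.150.0.66


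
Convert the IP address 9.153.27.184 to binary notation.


9 = 00001001
153 = 10011001
27 = 00011011
184 = 10111000
Binary: 00001001.10011001.00011011.10111000


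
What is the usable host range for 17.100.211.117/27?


Network: 17.100.211.96
Broadcast: 17.100.211.127
First usable = network + 1
Last usable = broadcast - 1
Range: 17.100.211.97 to 17.100.211.126


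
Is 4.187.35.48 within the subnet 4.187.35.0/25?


Subnet network: 4.187.35.0
Test IP AND mask: 4.187.35.0
Yes, 4.187.35.48 is in 4.187.35.0/25


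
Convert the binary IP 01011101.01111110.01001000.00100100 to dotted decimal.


01011101 = 93
01111110 = 126
01001000 = 72
00100100 = 36
IP: 93.126.72.36


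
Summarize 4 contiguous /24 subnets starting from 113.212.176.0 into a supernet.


Original prefix: /24
Number of subnets: 4 = 2^2
New prefix = 24 - 2 = 22
Supernet: 113.212.176.0/22


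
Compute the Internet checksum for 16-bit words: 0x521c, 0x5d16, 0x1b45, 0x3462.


Sum all words (with carry folding):
+ 0x521c = 0x521c
+ 0x5d16 = 0xaf32
+ 0x1b45 = 0xca77
+ 0x3462 = 0xfed9
One's complement: ~0xfed9
Checksum = 0x0126


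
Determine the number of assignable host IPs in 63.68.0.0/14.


Host bits = 32 - 14 = 18
Total addresses = 2^18 = 262144
Usable = total - 2 (network and broadcast)
Usable hosts: 262142


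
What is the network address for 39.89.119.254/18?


IP:   00100111.01011001.01110111.11111110
Mask: 11111111.11111111.11000000.00000000
AND operation:
Net:  00100111.01011001.01000000.00000000
Network: 39.89.64.0/18


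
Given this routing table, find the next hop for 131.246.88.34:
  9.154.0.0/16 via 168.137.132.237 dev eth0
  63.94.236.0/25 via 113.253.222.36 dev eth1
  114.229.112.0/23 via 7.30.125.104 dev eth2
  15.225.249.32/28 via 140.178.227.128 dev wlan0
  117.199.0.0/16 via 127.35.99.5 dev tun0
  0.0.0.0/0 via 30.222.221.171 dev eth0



Longest prefix match for 131.246.88.34:
  /16 9.154.0.0: no
  /25 63.94.236.0: no
  /23 114.229.112.0: no
  /28 15.225.249.32: no
  /16 117.199.0.0: no
  /0 0.0.0.0: MATCH
Selected: next-hop 30.222.221.171 via eth0 (matched /0)


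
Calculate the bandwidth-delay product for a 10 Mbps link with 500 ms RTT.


BDP = bandwidth * RTT
= 10 Mbps * 500 ms
= 10 * 1e6 * 500 / 1000 bits
= 5000000 bits
= 625000 bytes
= 610.3516 KB
BDP = 5000000 bits (625000 bytes)


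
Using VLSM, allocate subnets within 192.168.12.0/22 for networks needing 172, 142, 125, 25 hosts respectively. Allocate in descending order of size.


172 hosts -> /24 (254 usable): 192.168.12.0/24
142 hosts -> /24 (254 usable): 192.168.13.0/24
125 hosts -> /25 (126 usable): 192.168.14.0/25
25 hosts -> /27 (30 usable): 192.168.14.128/27
Allocation: 192.168.12.0/24 (172 hosts, 254 usable); 192.168.13.0/24 (142 hosts, 254 usable); 192.168.14.0/25 (125 hosts, 126 usable); 192.168.14.128/27 (25 hosts, 30 usable)


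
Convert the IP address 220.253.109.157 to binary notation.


220 = 11011100
253 = 11111101
109 = 01101101
157 = 10011101
Binary: 11011100.11111101.01101101.10011101


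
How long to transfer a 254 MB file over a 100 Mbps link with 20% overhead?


Effective throughput = 100 * (1 - 20/100) = 80 Mbps
File size in Mb = 254 * 8 = 2032 Mb
Time = 2032 / 80
Time = 25.4 seconds


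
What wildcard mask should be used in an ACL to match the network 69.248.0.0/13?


Subnet mask: 255.248.0.0
Wildcard = 255.255.255.255 - subnet mask
255 - 255 = 0
255 - 248 = 7
255 - 0 = 255
255 - 0 = 255
Wildcard: 0.7.255.255


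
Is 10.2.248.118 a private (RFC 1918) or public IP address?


RFC 1918 private ranges:
  10.0.0.0/8 (10.0.0.0 - 10.255.255.255)
  172.16.0.0/12 (172.16.0.0 - 172.31.255.255)
  192.168.0.0/16 (192.168.0.0 - 192.168.255.255)
Private (in 10.0.0.0/8)


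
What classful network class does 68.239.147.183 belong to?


First octet: 68
Binary: 01000100
0xxxxxxx -> Class A (1-126)
Class A, default mask 255.0.0.0 (/8)


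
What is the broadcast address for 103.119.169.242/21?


Network: 103.119.168.0/21
Host bits = 11
Set all host bits to 1:
Broadcast: 103.119.175.255


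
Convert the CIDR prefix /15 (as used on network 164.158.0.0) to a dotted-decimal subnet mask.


/15 means 15 network bits, 17 host bits
Binary: 11111111111111100000000000000000
Mask: 255.254.0.0


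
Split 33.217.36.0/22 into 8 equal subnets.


New prefix = 22 + 3 = 25
Each subnet has 128 addresses
  33.217.36.0/25
  33.217.36.128/25
  33.217.37.0/25
  33.217.37.128/25
  33.217.38.0/25
  33.217.38.128/25
  33.217.39.0/25
  33.217.39.128/25
Subnets: 33.217.36.0/25, 33.217.36.128/25, 33.217.37.0/25, 33.217.37.128/25, 33.217.38.0/25, 33.217.38.128/25, 33.217.39.0/25, 33.217.39.128/25


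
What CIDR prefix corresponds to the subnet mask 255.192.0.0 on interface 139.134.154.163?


Binary: 11111111.11000000.00000000.00000000
Count leading 1s
Prefix: /10


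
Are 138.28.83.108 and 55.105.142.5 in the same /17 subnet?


Mask: 255.255.128.0
138.28.83.108 AND mask = 138.28.0.0
55.105.142.5 AND mask = 55.105.128.0
No, different subnets (138.28.0.0 vs 55.105.128.0)


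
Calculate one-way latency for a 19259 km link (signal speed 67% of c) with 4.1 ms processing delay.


Speed = 0.67 * 3e5 km/s = 201000 km/s
Propagation delay = 19259 / 201000 = 0.0958 s = 95.8159 ms
Processing delay = 4.1 ms
Total one-way latency = 99.9159 ms


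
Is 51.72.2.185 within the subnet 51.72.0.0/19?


Subnet network: 51.72.0.0
Test IP AND mask: 51.72.0.0
Yes, 51.72.2.185 is in 51.72.0.0/19


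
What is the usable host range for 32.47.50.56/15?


Network: 32.46.0.0
Broadcast: 32.47.255.255
First usable = network + 1
Last usable = broadcast - 1
Range: 32.46.0.1 to 32.47.255.254


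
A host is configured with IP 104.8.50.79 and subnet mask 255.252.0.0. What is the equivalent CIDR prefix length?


Binary: 11111111.11111100.00000000.00000000
Count leading 1s
Prefix: /14


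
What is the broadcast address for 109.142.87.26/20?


Network: 109.142.80.0/20
Host bits = 12
Set all host bits to 1:
Broadcast: 109.142.95.255


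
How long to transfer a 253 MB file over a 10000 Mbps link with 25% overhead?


Effective throughput = 10000 * (1 - 25/100) = 7500 Mbps
File size in Mb = 253 * 8 = 2024 Mb
Time = 2024 / 7500
Time = 0.2699 seconds


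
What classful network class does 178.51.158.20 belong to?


First octet: 178
Binary: 10110010
10xxxxxx -> Class B (128-191)
Class B, default mask 255.255.0.0 (/16)


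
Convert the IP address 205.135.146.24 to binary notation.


205 = 11001101
135 = 10000111
146 = 10010010
24 = 00011000
Binary: 11001101.10000111.10010010.00011000


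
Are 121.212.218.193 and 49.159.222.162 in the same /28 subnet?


Mask: 255.255.255.240
121.212.218.193 AND mask = 121.212.218.192
49.159.222.162 AND mask = 49.159.222.160
No, different subnets (121.212.218.192 vs 49.159.222.160)


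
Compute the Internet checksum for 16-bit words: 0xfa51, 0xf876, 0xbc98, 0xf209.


Sum all words (with carry folding):
+ 0xfa51 = 0xfa51
+ 0xf876 = 0xf2c8
+ 0xbc98 = 0xaf61
+ 0xf209 = 0xa16b
One's complement: ~0xa16b
Checksum = 0x5e94


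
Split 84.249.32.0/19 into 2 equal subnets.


New prefix = 19 + 1 = 20
Each subnet has 4096 addresses
  84.249.32.0/20
  84.249.48.0/20
Subnets: 84.249.32.0/20, 84.249.48.0/20


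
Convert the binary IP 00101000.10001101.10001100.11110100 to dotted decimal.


00101000 = 40
10001101 = 141
10001100 = 140
11110100 = 244
IP: 40.141.140.244


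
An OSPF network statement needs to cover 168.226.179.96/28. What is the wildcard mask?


Subnet mask: 255.255.255.240
Wildcard = 255.255.255.255 - subnet mask
255 - 255 = 0
255 - 255 = 0
255 - 255 = 0
255 - 240 = 15
Wildcard: 0.0.0.15


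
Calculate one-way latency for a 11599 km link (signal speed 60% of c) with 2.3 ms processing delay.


Speed = 0.6 * 3e5 km/s = 180000 km/s
Propagation delay = 11599 / 180000 = 0.0644 s = 64.4389 ms
Processing delay = 2.3 ms
Total one-way latency = 66.7389 ms


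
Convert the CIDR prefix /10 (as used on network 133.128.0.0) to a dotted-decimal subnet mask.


/10 means 10 network bits, 22 host bits
Binary: 11111111110000000000000000000000
Mask: 255.192.0.0


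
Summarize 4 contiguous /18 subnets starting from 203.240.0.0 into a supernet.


Original prefix: /18
Number of subnets: 4 = 2^2
New prefix = 18 - 2 = 16
Supernet: 203.240.0.0/16


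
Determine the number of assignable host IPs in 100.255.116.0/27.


Host bits = 32 - 27 = 5
Total addresses = 2^5 = 32
Usable = total - 2 (network and broadcast)
Usable hosts: 30


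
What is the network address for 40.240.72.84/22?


IP:   00101000.11110000.01001000.01010100
Mask: 11111111.11111111.11111100.00000000
AND operation:
Net:  00101000.11110000.01001000.00000000
Network: 40.240.72.0/22


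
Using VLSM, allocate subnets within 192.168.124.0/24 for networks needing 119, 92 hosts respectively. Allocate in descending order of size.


119 hosts -> /25 (126 usable): 192.168.124.0/25
92 hosts -> /25 (126 usable): 192.168.124.128/25
Allocation: 192.168.124.0/25 (119 hosts, 126 usable); 192.168.124.128/25 (92 hosts, 126 usable)


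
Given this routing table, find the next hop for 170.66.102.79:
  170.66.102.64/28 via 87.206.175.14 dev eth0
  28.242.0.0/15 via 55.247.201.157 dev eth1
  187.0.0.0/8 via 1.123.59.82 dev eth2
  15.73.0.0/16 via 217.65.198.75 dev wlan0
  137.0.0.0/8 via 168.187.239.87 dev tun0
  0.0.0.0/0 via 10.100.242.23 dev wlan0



Longest prefix match for 170.66.102.79:
  /28 170.66.102.64: MATCH
  /15 28.242.0.0: no
  /8 187.0.0.0: no
  /16 15.73.0.0: no
  /8 137.0.0.0: no
  /0 0.0.0.0: MATCH
Selected: next-hop 87.206.175.14 via eth0 (matched /28)


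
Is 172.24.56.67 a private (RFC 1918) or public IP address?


RFC 1918 private ranges:
  10.0.0.0/8 (10.0.0.0 - 10.255.255.255)
  172.16.0.0/12 (172.16.0.0 - 172.31.255.255)
  192.168.0.0/16 (192.168.0.0 - 192.168.255.255)
Private (in 172.16.0.0/12)


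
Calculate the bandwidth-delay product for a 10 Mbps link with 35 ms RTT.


BDP = bandwidth * RTT
= 10 Mbps * 35 ms
= 10 * 1e6 * 35 / 1000 bits
= 350000 bits
= 43750 bytes
= 42.7246 KB
BDP = 350000 bits (43750 bytes)


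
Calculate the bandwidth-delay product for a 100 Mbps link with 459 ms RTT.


BDP = bandwidth * RTT
= 100 Mbps * 459 ms
= 100 * 1e6 * 459 / 1000 bits
= 45900000 bits
= 5737500 bytes
= 5603.0273 KB
BDP = 45900000 bits (5737500 bytes)


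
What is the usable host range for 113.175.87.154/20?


Network: 113.175.80.0
Broadcast: 113.175.95.255
First usable = network + 1
Last usable = broadcast - 1
Range: 113.175.80.1 to 113.175.95.254


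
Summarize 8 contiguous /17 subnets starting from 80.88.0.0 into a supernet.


Original prefix: /17
Number of subnets: 8 = 2^3
New prefix = 17 - 3 = 14
Supernet: 80.88.0.0/14


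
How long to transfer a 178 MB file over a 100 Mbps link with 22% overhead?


Effective throughput = 100 * (1 - 22/100) = 78 Mbps
File size in Mb = 178 * 8 = 1424 Mb
Time = 1424 / 78
Time = 18.2564 seconds


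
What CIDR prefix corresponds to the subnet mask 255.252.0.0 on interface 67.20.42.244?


Binary: 11111111.11111100.00000000.00000000
Count leading 1s
Prefix: /14


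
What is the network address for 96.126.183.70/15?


IP:   01100000.01111110.10110111.01000110
Mask: 11111111.11111110.00000000.00000000
AND operation:
Net:  01100000.01111110.00000000.00000000
Network: 96.126.0.0/15


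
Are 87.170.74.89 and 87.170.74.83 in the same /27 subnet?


Mask: 255.255.255.224
87.170.74.89 AND mask = 87.170.74.64
87.170.74.83 AND mask = 87.170.74.64
Yes, same subnet (87.170.74.64)


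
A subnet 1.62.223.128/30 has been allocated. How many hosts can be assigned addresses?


Host bits = 32 - 30 = 2
Total addresses = 2^2 = 4
Usable = total - 2 (network and broadcast)
Usable hosts: 2


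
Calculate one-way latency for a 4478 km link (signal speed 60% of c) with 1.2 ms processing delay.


Speed = 0.6 * 3e5 km/s = 180000 km/s
Propagation delay = 4478 / 180000 = 0.0249 s = 24.8778 ms
Processing delay = 1.2 ms
Total one-way latency = 26.0778 ms


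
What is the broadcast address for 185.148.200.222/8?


Network: 185.0.0.0/8
Host bits = 24
Set all host bits to 1:
Broadcast: 185.255.255.255


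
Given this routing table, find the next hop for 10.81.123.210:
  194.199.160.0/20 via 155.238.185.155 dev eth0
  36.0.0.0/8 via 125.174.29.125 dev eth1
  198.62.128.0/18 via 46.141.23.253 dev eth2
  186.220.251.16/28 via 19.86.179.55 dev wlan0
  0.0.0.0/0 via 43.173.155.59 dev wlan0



Longest prefix match for 10.81.123.210:
  /20 194.199.160.0: no
  /8 36.0.0.0: no
  /18 198.62.128.0: no
  /28 186.220.251.16: no
  /0 0.0.0.0: MATCH
Selected: next-hop 43.173.155.59 via wlan0 (matched /0)


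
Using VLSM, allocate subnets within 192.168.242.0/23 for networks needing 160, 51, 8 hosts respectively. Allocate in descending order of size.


160 hosts -> /24 (254 usable): 192.168.242.0/24
51 hosts -> /26 (62 usable): 192.168.243.0/26
8 hosts -> /28 (14 usable): 192.168.243.64/28
Allocation: 192.168.242.0/24 (160 hosts, 254 usable); 192.168.243.0/26 (51 hosts, 62 usable); 192.168.243.64/28 (8 hosts, 14 usable)


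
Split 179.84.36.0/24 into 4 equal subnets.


New prefix = 24 + 2 = 26
Each subnet has 64 addresses
  179.84.36.0/26
  179.84.36.64/26
  179.84.36.128/26
  179.84.36.192/26
Subnets: 179.84.36.0/26, 179.84.36.64/26, 179.84.36.128/26, 179.84.36.192/26


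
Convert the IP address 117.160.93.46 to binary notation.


117 = 01110101
160 = 10100000
93 = 01011101
46 = 00101110
Binary: 01110101.10100000.01011101.00101110


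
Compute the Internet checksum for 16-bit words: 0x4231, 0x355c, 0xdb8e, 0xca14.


Sum all words (with carry folding):
+ 0x4231 = 0x4231
+ 0x355c = 0x778d
+ 0xdb8e = 0x531c
+ 0xca14 = 0x1d31
One's complement: ~0x1d31
Checksum = 0xe2ce


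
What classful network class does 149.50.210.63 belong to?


First octet: 149
Binary: 10010101
10xxxxxx -> Class B (128-191)
Class B, default mask 255.255.0.0 (/16)


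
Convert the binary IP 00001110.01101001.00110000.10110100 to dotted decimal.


00001110 = 14
01101001 = 105
00110000 = 48
10110100 = 180
IP: 14.105.48.180


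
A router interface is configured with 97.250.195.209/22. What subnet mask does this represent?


/22 means 22 network bits, 10 host bits
Binary: 11111111111111111111110000000000
Mask: 255.255.252.0


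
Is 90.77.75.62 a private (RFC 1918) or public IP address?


RFC 1918 private ranges:
  10.0.0.0/8 (10.0.0.0 - 10.255.255.255)
  172.16.0.0/12 (172.16.0.0 - 172.31.255.255)
  192.168.0.0/16 (192.168.0.0 - 192.168.255.255)
Public (not in any RFC 1918 range)


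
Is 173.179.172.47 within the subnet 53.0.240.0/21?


Subnet network: 53.0.240.0
Test IP AND mask: 173.179.168.0
No, 173.179.172.47 is not in 53.0.240.0/21


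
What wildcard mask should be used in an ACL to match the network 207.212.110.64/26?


Subnet mask: 255.255.255.192
Wildcard = 255.255.255.255 - subnet mask
255 - 255 = 0
255 - 255 = 0
255 - 255 = 0
255 - 192 = 63
Wildcard: 0.0.0.63


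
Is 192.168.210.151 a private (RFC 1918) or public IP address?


RFC 1918 private ranges:
  10.0.0.0/8 (10.0.0.0 - 10.255.255.255)
  172.16.0.0/12 (172.16.0.0 - 172.31.255.255)
  192.168.0.0/16 (192.168.0.0 - 192.168.255.255)
Private (in 192.168.0.0/16)


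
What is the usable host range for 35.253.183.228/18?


Network: 35.253.128.0
Broadcast: 35.253.191.255
First usable = network + 1
Last usable = broadcast - 1
Range: 35.253.128.1 to 35.253.191.254


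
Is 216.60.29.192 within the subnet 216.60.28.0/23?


Subnet network: 216.60.28.0
Test IP AND mask: 216.60.28.0
Yes, 216.60.29.192 is in 216.60.28.0/23


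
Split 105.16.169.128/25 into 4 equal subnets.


New prefix = 25 + 2 = 27
Each subnet has 32 addresses
  105.16.169.128/27
  105.16.169.160/27
  105.16.169.192/27
  105.16.169.224/27
Subnets: 105.16.169.128/27, 105.16.169.160/27, 105.16.169.192/27, 105.16.169.224/27


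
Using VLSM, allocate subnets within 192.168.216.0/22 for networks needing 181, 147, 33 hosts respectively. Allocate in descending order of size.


181 hosts -> /24 (254 usable): 192.168.216.0/24
147 hosts -> /24 (254 usable): 192.168.217.0/24
33 hosts -> /26 (62 usable): 192.168.218.0/26
Allocation: 192.168.216.0/24 (181 hosts, 254 usable); 192.168.217.0/24 (147 hosts, 254 usable); 192.168.218.0/26 (33 hosts, 62 usable)


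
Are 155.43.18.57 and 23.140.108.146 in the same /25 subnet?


Mask: 255.255.255.128
155.43.18.57 AND mask = 155.43.18.0
23.140.108.146 AND mask = 23.140.108.128
No, different subnets (155.43.18.0 vs 23.140.108.128)


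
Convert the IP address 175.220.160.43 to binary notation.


175 = 10101111
220 = 11011100
160 = 10100000
43 = 00101011
Binary: 10101111.11011100.10100000.00101011


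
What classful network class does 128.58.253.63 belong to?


First octet: 128
Binary: 10000000
10xxxxxx -> Class B (128-191)
Class B, default mask 255.255.0.0 (/16)


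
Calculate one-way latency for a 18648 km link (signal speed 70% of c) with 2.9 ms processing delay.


Speed = 0.7 * 3e5 km/s = 210000 km/s
Propagation delay = 18648 / 210000 = 0.0888 s = 88.8 ms
Processing delay = 2.9 ms
Total one-way latency = 91.7 ms


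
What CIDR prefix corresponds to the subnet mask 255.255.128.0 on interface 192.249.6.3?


Binary: 11111111.11111111.10000000.00000000
Count leading 1s
Prefix: /17


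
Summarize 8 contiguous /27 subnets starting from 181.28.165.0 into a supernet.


Original prefix: /27
Number of subnets: 8 = 2^3
New prefix = 27 - 3 = 24
Supernet: 181.28.165.0/24


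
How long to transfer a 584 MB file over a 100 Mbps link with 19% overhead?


Effective throughput = 100 * (1 - 19/100) = 81 Mbps
File size in Mb = 584 * 8 = 4672 Mb
Time = 4672 / 81
Time = 57.679 seconds


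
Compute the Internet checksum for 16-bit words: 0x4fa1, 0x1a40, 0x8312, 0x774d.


Sum all words (with carry folding):
+ 0x4fa1 = 0x4fa1
+ 0x1a40 = 0x69e1
+ 0x8312 = 0xecf3
+ 0x774d = 0x6441
One's complement: ~0x6441
Checksum = 0x9bbe


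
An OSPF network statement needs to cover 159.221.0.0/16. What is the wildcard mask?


Subnet mask: 255.255.0.0
Wildcard = 255.255.255.255 - subnet mask
255 - 255 = 0
255 - 255 = 0
255 - 0 = 255
255 - 0 = 255
Wildcard: 0.0.255.255


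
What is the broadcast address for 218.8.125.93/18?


Network: 218.8.64.0/18
Host bits = 14
Set all host bits to 1:
Broadcast: 218.8.127.255


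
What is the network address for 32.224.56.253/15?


IP:   00100000.11100000.00111000.11111101
Mask: 11111111.11111110.00000000.00000000
AND operation:
Net:  00100000.11100000.00000000.00000000
Network: 32.224.0.0/15


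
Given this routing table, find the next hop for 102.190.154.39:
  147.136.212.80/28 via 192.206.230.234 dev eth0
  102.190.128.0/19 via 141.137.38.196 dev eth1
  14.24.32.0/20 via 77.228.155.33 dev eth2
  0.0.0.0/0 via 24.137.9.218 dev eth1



Longest prefix match for 102.190.154.39:
  /28 147.136.212.80: no
  /19 102.190.128.0: MATCH
  /20 14.24.32.0: no
  /0 0.0.0.0: MATCH
Selected: next-hop 141.137.38.196 via eth1 (matched /19)


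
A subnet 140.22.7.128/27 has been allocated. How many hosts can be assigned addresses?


Host bits = 32 - 27 = 5
Total addresses = 2^5 = 32
Usable = total - 2 (network and broadcast)
Usable hosts: 30


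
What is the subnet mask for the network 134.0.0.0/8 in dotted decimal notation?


/8 means 8 network bits, 24 host bits
Binary: 11111111000000000000000000000000
Mask: 255.0.0.0


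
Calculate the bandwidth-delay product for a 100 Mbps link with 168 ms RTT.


BDP = bandwidth * RTT
= 100 Mbps * 168 ms
= 100 * 1e6 * 168 / 1000 bits
= 16800000 bits
= 2100000 bytes
= 2050.7812 KB
BDP = 16800000 bits (2100000 bytes)


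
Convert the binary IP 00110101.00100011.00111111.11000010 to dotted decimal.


00110101 = 53
00100011 = 35
00111111 = 63
11000010 = 194
IP: 53.35.63.194


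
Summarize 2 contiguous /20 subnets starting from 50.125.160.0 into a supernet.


Original prefix: /20
Number of subnets: 2 = 2^1
New prefix = 20 - 1 = 19
Supernet: 50.125.160.0/19


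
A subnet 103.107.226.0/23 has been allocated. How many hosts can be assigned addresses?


Host bits = 32 - 23 = 9
Total addresses = 2^9 = 512
Usable = total - 2 (network and broadcast)
Usable hosts: 510


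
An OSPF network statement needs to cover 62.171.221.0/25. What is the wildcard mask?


Subnet mask: 255.255.255.128
Wildcard = 255.255.255.255 - subnet mask
255 - 255 = 0
255 - 255 = 0
255 - 255 = 0
255 - 128 = 127
Wildcard: 0.0.0.127
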